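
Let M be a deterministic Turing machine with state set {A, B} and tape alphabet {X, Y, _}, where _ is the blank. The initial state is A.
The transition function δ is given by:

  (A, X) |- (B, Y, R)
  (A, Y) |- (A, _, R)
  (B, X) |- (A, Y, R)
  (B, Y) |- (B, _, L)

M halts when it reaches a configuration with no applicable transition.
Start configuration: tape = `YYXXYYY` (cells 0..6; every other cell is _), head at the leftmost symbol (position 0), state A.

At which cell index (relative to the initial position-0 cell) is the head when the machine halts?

state=A head=0 tape=[Y]YXXYYY_   (A,Y)→(A,_,R)
state=A head=1 tape=_[Y]XXYYY_   (A,Y)→(A,_,R)
state=A head=2 tape=__[X]XYYY_   (A,X)→(B,Y,R)
state=B head=3 tape=__Y[X]YYY_   (B,X)→(A,Y,R)
state=A head=4 tape=__YY[Y]YY_   (A,Y)→(A,_,R)
state=A head=5 tape=__YY_[Y]Y_   (A,Y)→(A,_,R)
state=A head=6 tape=__YY__[Y]_   (A,Y)→(A,_,R)
state=A head=7 tape=__YY___[_]
At halt the head is at cell 7.

7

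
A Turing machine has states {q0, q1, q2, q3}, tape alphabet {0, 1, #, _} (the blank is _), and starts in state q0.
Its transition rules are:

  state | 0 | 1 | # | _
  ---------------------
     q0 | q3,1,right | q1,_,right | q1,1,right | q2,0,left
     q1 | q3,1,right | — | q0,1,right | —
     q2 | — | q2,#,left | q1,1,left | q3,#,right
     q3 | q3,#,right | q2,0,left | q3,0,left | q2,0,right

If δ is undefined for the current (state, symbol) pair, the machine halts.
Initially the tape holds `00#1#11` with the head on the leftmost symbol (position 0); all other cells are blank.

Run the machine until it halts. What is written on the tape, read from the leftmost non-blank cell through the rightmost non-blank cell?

state=q0 head=0 tape=_[0]0#1#11   (q0,0)→(q3,1,right)
state=q3 head=1 tape=_1[0]#1#11   (q3,0)→(q3,#,right)
state=q3 head=2 tape=_1#[#]1#11   (q3,#)→(q3,0,left)
state=q3 head=1 tape=_1[#]01#11   (q3,#)→(q3,0,left)
state=q3 head=0 tape=_[1]001#11   (q3,1)→(q2,0,left)
state=q2 head=-1 tape=[_]0001#11   (q2,_)→(q3,#,right)
state=q3 head=0 tape=#[0]001#11   (q3,0)→(q3,#,right)
state=q3 head=1 tape=##[0]01#11   (q3,0)→(q3,#,right)
state=q3 head=2 tape=###[0]1#11   (q3,0)→(q3,#,right)
state=q3 head=3 tape=####[1]#11   (q3,1)→(q2,0,left)
state=q2 head=2 tape=###[#]0#11   (q2,#)→(q1,1,left)
state=q1 head=1 tape=##[#]10#11   (q1,#)→(q0,1,right)
state=q0 head=2 tape=##1[1]0#11   (q0,1)→(q1,_,right)
state=q1 head=3 tape=##1_[0]#11   (q1,0)→(q3,1,right)
state=q3 head=4 tape=##1_1[#]11   (q3,#)→(q3,0,left)
state=q3 head=3 tape=##1_[1]011   (q3,1)→(q2,0,left)
state=q2 head=2 tape=##1[_]0011   (q2,_)→(q3,#,right)
state=q3 head=3 tape=##1#[0]011   (q3,0)→(q3,#,right)
state=q3 head=4 tape=##1##[0]11   (q3,0)→(q3,#,right)
state=q3 head=5 tape=##1###[1]1   (q3,1)→(q2,0,left)
state=q2 head=4 tape=##1##[#]01   (q2,#)→(q1,1,left)
state=q1 head=3 tape=##1#[#]101   (q1,#)→(q0,1,right)
state=q0 head=4 tape=##1#1[1]01   (q0,1)→(q1,_,right)
state=q1 head=5 tape=##1#1_[0]1   (q1,0)→(q3,1,right)
state=q3 head=6 tape=##1#1_1[1]   (q3,1)→(q2,0,left)
state=q2 head=5 tape=##1#1_[1]0   (q2,1)→(q2,#,left)
state=q2 head=4 tape=##1#1[_]#0   (q2,_)→(q3,#,right)
state=q3 head=5 tape=##1#1#[#]0   (q3,#)→(q3,0,left)
state=q3 head=4 tape=##1#1[#]00   (q3,#)→(q3,0,left)
state=q3 head=3 tape=##1#[1]000   (q3,1)→(q2,0,left)
state=q2 head=2 tape=##1[#]0000   (q2,#)→(q1,1,left)
state=q1 head=1 tape=##[1]10000
The non-blank tape span at halt is ##110000.

##110000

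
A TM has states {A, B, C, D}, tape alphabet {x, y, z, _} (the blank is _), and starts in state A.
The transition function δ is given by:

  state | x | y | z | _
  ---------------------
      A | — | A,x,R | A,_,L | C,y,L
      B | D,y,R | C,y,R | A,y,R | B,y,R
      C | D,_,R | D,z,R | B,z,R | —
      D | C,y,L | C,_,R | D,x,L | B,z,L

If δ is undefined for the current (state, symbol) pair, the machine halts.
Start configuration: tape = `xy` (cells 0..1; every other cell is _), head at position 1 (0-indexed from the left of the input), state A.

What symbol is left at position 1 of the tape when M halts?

_

A | x[y]__   read y → write x, move R, go to A
A | xx[_]_   read _ → write y, move L, go to C
C | x[x]y_   read x → write _, move R, go to D
D | x_[y]_   read y → write _, move R, go to C
C | x__[_]
Cell 1 holds _ when M halts.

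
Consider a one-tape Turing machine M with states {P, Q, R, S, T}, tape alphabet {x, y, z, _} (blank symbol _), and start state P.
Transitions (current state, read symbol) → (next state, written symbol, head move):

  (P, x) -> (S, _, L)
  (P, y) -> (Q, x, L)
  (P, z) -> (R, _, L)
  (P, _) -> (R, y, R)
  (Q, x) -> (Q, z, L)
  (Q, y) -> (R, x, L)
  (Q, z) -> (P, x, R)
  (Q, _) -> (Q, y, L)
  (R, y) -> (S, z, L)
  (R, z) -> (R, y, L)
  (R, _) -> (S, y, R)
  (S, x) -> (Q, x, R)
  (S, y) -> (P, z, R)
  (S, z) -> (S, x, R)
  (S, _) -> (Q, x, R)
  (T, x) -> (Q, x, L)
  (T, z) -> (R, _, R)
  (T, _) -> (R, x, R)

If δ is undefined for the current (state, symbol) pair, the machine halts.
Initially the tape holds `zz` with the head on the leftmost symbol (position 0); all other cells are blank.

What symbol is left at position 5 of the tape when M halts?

state=P head=0 tape=__[z]z____   (P,z)→(R,_,L)
state=R head=-1 tape=_[_]_z____   (R,_)→(S,y,R)
state=S head=0 tape=_y[_]z____   (S,_)→(Q,x,R)
state=Q head=1 tape=_yx[z]____   (Q,z)→(P,x,R)
state=P head=2 tape=_yxx[_]___   (P,_)→(R,y,R)
state=R head=3 tape=_yxxy[_]__   (R,_)→(S,y,R)
state=S head=4 tape=_yxxyy[_]_   (S,_)→(Q,x,R)
state=Q head=5 tape=_yxxyyx[_]   (Q,_)→(Q,y,L)
state=Q head=4 tape=_yxxyy[x]y   (Q,x)→(Q,z,L)
state=Q head=3 tape=_yxxy[y]zy   (Q,y)→(R,x,L)
state=R head=2 tape=_yxx[y]xzy   (R,y)→(S,z,L)
state=S head=1 tape=_yx[x]zxzy   (S,x)→(Q,x,R)
state=Q head=2 tape=_yxx[z]xzy   (Q,z)→(P,x,R)
state=P head=3 tape=_yxxx[x]zy   (P,x)→(S,_,L)
state=S head=2 tape=_yxx[x]_zy   (S,x)→(Q,x,R)
state=Q head=3 tape=_yxxx[_]zy   (Q,_)→(Q,y,L)
state=Q head=2 tape=_yxx[x]yzy   (Q,x)→(Q,z,L)
state=Q head=1 tape=_yx[x]zyzy   (Q,x)→(Q,z,L)
state=Q head=0 tape=_y[x]zzyzy   (Q,x)→(Q,z,L)
state=Q head=-1 tape=_[y]zzzyzy   (Q,y)→(R,x,L)
state=R head=-2 tape=[_]xzzzyzy   (R,_)→(S,y,R)
state=S head=-1 tape=y[x]zzzyzy   (S,x)→(Q,x,R)
state=Q head=0 tape=yx[z]zzyzy   (Q,z)→(P,x,R)
state=P head=1 tape=yxx[z]zyzy   (P,z)→(R,_,L)
state=R head=0 tape=yx[x]_zyzy
Cell 5 holds y when M halts.

y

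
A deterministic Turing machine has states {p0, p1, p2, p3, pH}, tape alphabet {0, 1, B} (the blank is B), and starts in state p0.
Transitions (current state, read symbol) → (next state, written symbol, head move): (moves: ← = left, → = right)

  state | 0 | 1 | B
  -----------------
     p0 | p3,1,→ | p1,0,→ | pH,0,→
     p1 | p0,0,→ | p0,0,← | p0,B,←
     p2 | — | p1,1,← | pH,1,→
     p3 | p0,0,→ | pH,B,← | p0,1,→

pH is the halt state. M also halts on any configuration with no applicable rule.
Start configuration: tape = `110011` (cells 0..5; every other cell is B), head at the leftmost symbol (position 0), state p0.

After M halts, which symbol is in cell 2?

p0 | [1]10011BB   read 1 → write 0, move →, go to p1
p1 | 0[1]0011BB   read 1 → write 0, move ←, go to p0
p0 | [0]00011BB   read 0 → write 1, move →, go to p3
p3 | 1[0]0011BB   read 0 → write 0, move →, go to p0
p0 | 10[0]011BB   read 0 → write 1, move →, go to p3
p3 | 101[0]11BB   read 0 → write 0, move →, go to p0
p0 | 1010[1]1BB   read 1 → write 0, move →, go to p1
p1 | 10100[1]BB   read 1 → write 0, move ←, go to p0
p0 | 1010[0]0BB   read 0 → write 1, move →, go to p3
p3 | 10101[0]BB   read 0 → write 0, move →, go to p0
p0 | 101010[B]B   read B → write 0, move →, go to pH
pH | 1010100[B]
Cell 2 holds 1 when M halts.

1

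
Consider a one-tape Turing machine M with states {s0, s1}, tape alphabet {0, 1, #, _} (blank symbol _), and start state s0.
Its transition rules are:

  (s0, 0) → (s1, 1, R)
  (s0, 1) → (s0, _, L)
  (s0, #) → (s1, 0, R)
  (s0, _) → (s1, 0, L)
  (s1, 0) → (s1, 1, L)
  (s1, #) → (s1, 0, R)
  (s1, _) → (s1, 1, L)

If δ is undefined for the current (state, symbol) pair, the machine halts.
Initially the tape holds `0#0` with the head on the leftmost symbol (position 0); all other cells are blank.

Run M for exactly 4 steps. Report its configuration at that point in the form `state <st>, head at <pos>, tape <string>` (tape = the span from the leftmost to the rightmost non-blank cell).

s0 | [0]#0   read 0 → write 1, move R, go to s1
s1 | 1[#]0   read # → write 0, move R, go to s1
s1 | 10[0]   read 0 → write 1, move L, go to s1
s1 | 1[0]1   read 0 → write 1, move L, go to s1
s1 | [1]11
After 4 steps: state s1, head at 0, tape 111.

state s1, head at 0, tape 111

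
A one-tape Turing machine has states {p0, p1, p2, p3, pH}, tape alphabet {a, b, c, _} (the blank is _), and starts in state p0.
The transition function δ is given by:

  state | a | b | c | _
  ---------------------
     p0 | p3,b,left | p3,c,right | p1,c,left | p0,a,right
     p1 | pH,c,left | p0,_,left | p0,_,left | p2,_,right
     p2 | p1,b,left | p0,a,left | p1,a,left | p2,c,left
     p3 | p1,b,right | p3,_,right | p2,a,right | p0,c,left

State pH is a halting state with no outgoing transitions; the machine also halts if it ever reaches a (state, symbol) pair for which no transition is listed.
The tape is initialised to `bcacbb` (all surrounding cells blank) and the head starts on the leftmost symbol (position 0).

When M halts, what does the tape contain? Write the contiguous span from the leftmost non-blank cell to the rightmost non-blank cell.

state=p0 head=0 tape=[b]cacbb   (p0,b)→(p3,c,right)
state=p3 head=1 tape=c[c]acbb   (p3,c)→(p2,a,right)
state=p2 head=2 tape=ca[a]cbb   (p2,a)→(p1,b,left)
state=p1 head=1 tape=c[a]bcbb   (p1,a)→(pH,c,left)
state=pH head=0 tape=[c]cbcbb
The non-blank tape span at halt is ccbcbb.

ccbcbb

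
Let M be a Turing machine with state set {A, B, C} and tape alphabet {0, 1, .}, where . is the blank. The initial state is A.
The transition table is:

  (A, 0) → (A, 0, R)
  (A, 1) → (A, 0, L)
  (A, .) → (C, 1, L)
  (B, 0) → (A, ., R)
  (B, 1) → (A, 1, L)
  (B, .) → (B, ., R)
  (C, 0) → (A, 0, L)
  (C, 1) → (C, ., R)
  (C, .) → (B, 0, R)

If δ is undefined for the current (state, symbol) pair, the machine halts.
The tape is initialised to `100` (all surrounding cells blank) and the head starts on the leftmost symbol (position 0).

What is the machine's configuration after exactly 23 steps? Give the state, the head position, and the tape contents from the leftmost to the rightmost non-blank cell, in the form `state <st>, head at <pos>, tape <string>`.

state=A head=0 tape=..[1]00..   (A,1)→(A,0,L)
state=A head=-1 tape=.[.]000..   (A,.)→(C,1,L)
state=C head=-2 tape=[.]1000..   (C,.)→(B,0,R)
state=B head=-1 tape=0[1]000..   (B,1)→(A,1,L)
state=A head=-2 tape=[0]1000..   (A,0)→(A,0,R)
state=A head=-1 tape=0[1]000..   (A,1)→(A,0,L)
state=A head=-2 tape=[0]0000..   (A,0)→(A,0,R)
state=A head=-1 tape=0[0]000..   (A,0)→(A,0,R)
state=A head=0 tape=00[0]00..   (A,0)→(A,0,R)
state=A head=1 tape=000[0]0..   (A,0)→(A,0,R)
state=A head=2 tape=0000[0]..   (A,0)→(A,0,R)
state=A head=3 tape=00000[.].   (A,.)→(C,1,L)
state=C head=2 tape=0000[0]1.   (C,0)→(A,0,L)
state=A head=1 tape=000[0]01.   (A,0)→(A,0,R)
state=A head=2 tape=0000[0]1.   (A,0)→(A,0,R)
state=A head=3 tape=00000[1].   (A,1)→(A,0,L)
state=A head=2 tape=0000[0]0.   (A,0)→(A,0,R)
state=A head=3 tape=00000[0].   (A,0)→(A,0,R)
state=A head=4 tape=000000[.]   (A,.)→(C,1,L)
state=C head=3 tape=00000[0]1   (C,0)→(A,0,L)
state=A head=2 tape=0000[0]01   (A,0)→(A,0,R)
state=A head=3 tape=00000[0]1   (A,0)→(A,0,R)
state=A head=4 tape=000000[1]   (A,1)→(A,0,L)
state=A head=3 tape=00000[0]0
After 23 steps: state A, head at 3, tape 0000000.

state A, head at 3, tape 0000000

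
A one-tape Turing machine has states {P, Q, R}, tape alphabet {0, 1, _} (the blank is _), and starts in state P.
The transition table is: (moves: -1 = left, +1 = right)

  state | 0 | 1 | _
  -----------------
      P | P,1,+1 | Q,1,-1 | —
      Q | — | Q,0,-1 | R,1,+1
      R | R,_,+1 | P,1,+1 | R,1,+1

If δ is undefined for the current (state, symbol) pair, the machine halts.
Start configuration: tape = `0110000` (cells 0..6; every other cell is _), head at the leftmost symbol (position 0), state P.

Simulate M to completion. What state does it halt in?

P

P | _[0]110000_   read 0 → write 1, move +1, go to P
P | _1[1]10000_   read 1 → write 1, move -1, go to Q
Q | _[1]110000_   read 1 → write 0, move -1, go to Q
Q | [_]0110000_   read _ → write 1, move +1, go to R
R | 1[0]110000_   read 0 → write _, move +1, go to R
R | 1_[1]10000_   read 1 → write 1, move +1, go to P
P | 1_1[1]0000_   read 1 → write 1, move -1, go to Q
Q | 1_[1]10000_   read 1 → write 0, move -1, go to Q
Q | 1[_]010000_   read _ → write 1, move +1, go to R
R | 11[0]10000_   read 0 → write _, move +1, go to R
R | 11_[1]0000_   read 1 → write 1, move +1, go to P
P | 11_1[0]000_   read 0 → write 1, move +1, go to P
P | 11_11[0]00_   read 0 → write 1, move +1, go to P
P | 11_111[0]0_   read 0 → write 1, move +1, go to P
P | 11_1111[0]_   read 0 → write 1, move +1, go to P
P | 11_11111[_]
No transition is defined for (P, _); M halts in state P.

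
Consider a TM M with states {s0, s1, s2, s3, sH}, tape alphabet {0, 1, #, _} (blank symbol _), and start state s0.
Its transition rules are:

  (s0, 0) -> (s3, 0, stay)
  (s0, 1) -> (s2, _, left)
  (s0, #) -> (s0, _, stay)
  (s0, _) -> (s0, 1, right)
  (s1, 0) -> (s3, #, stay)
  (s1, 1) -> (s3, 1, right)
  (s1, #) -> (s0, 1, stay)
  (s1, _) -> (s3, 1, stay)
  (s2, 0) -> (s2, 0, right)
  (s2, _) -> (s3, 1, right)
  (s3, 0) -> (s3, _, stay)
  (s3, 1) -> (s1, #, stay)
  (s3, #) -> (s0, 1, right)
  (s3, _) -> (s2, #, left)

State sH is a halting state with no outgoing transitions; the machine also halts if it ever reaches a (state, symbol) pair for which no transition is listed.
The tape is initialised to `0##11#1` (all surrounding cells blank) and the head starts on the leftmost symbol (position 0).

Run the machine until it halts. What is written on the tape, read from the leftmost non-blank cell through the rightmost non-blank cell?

state=s0 head=0 tape=_[0]##11#1   (s0,0)→(s3,0,stay)
state=s3 head=0 tape=_[0]##11#1   (s3,0)→(s3,_,stay)
state=s3 head=0 tape=_[_]##11#1   (s3,_)→(s2,#,left)
state=s2 head=-1 tape=[_]###11#1   (s2,_)→(s3,1,right)
state=s3 head=0 tape=1[#]##11#1   (s3,#)→(s0,1,right)
state=s0 head=1 tape=11[#]#11#1   (s0,#)→(s0,_,stay)
state=s0 head=1 tape=11[_]#11#1   (s0,_)→(s0,1,right)
state=s0 head=2 tape=111[#]11#1   (s0,#)→(s0,_,stay)
state=s0 head=2 tape=111[_]11#1   (s0,_)→(s0,1,right)
state=s0 head=3 tape=1111[1]1#1   (s0,1)→(s2,_,left)
state=s2 head=2 tape=111[1]_1#1
The non-blank tape span at halt is 1111_1#1.

1111_1#1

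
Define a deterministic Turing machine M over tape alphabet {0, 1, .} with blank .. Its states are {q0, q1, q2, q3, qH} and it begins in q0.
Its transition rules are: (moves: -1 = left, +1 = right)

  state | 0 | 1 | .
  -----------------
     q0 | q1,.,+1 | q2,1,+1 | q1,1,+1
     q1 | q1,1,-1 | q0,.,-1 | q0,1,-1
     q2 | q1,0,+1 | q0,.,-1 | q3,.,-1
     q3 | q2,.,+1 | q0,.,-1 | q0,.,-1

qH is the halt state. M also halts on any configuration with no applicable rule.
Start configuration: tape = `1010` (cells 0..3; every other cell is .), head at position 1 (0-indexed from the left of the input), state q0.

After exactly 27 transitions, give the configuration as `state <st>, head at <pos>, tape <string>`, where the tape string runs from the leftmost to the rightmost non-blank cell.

q0 | ...1[0]10   read 0 → write ., move +1, go to q1
q1 | ...1.[1]0   read 1 → write ., move -1, go to q0
q0 | ...1[.].0   read . → write 1, move +1, go to q1
q1 | ...11[.]0   read . → write 1, move -1, go to q0
q0 | ...1[1]10   read 1 → write 1, move +1, go to q2
q2 | ...11[1]0   read 1 → write ., move -1, go to q0
q0 | ...1[1].0   read 1 → write 1, move +1, go to q2
q2 | ...11[.]0   read . → write ., move -1, go to q3
q3 | ...1[1].0   read 1 → write ., move -1, go to q0
q0 | ...[1]..0   read 1 → write 1, move +1, go to q2
q2 | ...1[.].0   read . → write ., move -1, go to q3
q3 | ...[1]..0   read 1 → write ., move -1, go to q0
q0 | ..[.]...0   read . → write 1, move +1, go to q1
q1 | ..1[.]..0   read . → write 1, move -1, go to q0
q0 | ..[1]1..0   read 1 → write 1, move +1, go to q2
q2 | ..1[1]..0   read 1 → write ., move -1, go to q0
q0 | ..[1]...0   read 1 → write 1, move +1, go to q2
q2 | ..1[.]..0   read . → write ., move -1, go to q3
q3 | ..[1]...0   read 1 → write ., move -1, go to q0
q0 | .[.]....0   read . → write 1, move +1, go to q1
q1 | .1[.]...0   read . → write 1, move -1, go to q0
q0 | .[1]1...0   read 1 → write 1, move +1, go to q2
q2 | .1[1]...0   read 1 → write ., move -1, go to q0
q0 | .[1]....0   read 1 → write 1, move +1, go to q2
q2 | .1[.]...0   read . → write ., move -1, go to q3
q3 | .[1]....0   read 1 → write ., move -1, go to q0
q0 | [.].....0   read . → write 1, move +1, go to q1
q1 | 1[.]....0
After 27 steps: state q1, head at -2, tape 1.....0.

state q1, head at -2, tape 1.....0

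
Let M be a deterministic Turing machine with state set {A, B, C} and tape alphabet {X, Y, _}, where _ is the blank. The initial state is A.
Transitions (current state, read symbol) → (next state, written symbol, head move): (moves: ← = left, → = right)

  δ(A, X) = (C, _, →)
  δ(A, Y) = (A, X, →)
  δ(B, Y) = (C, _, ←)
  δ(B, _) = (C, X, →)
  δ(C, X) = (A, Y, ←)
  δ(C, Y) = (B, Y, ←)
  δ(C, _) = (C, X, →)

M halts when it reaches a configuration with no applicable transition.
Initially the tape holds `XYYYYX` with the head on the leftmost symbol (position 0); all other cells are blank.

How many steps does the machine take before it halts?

4

state=A head=0 tape=[X]YYYYX   (A,X)→(C,_,→)
state=C head=1 tape=_[Y]YYYX   (C,Y)→(B,Y,←)
state=B head=0 tape=[_]YYYYX   (B,_)→(C,X,→)
state=C head=1 tape=X[Y]YYYX   (C,Y)→(B,Y,←)
state=B head=0 tape=[X]YYYYX
M halts after 4 transitions.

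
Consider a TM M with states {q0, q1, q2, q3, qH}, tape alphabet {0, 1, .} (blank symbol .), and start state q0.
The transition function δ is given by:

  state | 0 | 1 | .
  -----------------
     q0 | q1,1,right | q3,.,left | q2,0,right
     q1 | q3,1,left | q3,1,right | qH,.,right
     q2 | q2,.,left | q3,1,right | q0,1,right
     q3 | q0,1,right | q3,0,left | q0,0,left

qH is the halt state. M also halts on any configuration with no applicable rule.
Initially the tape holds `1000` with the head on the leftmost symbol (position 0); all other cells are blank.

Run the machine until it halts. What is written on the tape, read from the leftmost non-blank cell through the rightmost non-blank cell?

state=q0 head=0 tape=......[1]000   (q0,1)→(q3,.,left)
state=q3 head=-1 tape=.....[.].000   (q3,.)→(q0,0,left)
state=q0 head=-2 tape=....[.]0.000   (q0,.)→(q2,0,right)
state=q2 head=-1 tape=....0[0].000   (q2,0)→(q2,.,left)
state=q2 head=-2 tape=....[0]..000   (q2,0)→(q2,.,left)
state=q2 head=-3 tape=...[.]...000   (q2,.)→(q0,1,right)
state=q0 head=-2 tape=...1[.]..000   (q0,.)→(q2,0,right)
state=q2 head=-1 tape=...10[.].000   (q2,.)→(q0,1,right)
state=q0 head=0 tape=...101[.]000   (q0,.)→(q2,0,right)
state=q2 head=1 tape=...1010[0]00   (q2,0)→(q2,.,left)
state=q2 head=0 tape=...101[0].00   (q2,0)→(q2,.,left)
state=q2 head=-1 tape=...10[1]..00   (q2,1)→(q3,1,right)
state=q3 head=0 tape=...101[.].00   (q3,.)→(q0,0,left)
state=q0 head=-1 tape=...10[1]0.00   (q0,1)→(q3,.,left)
state=q3 head=-2 tape=...1[0].0.00   (q3,0)→(q0,1,right)
state=q0 head=-1 tape=...11[.]0.00   (q0,.)→(q2,0,right)
state=q2 head=0 tape=...110[0].00   (q2,0)→(q2,.,left)
state=q2 head=-1 tape=...11[0]..00   (q2,0)→(q2,.,left)
state=q2 head=-2 tape=...1[1]...00   (q2,1)→(q3,1,right)
state=q3 head=-1 tape=...11[.]..00   (q3,.)→(q0,0,left)
state=q0 head=-2 tape=...1[1]0..00   (q0,1)→(q3,.,left)
state=q3 head=-3 tape=...[1].0..00   (q3,1)→(q3,0,left)
state=q3 head=-4 tape=..[.]0.0..00   (q3,.)→(q0,0,left)
state=q0 head=-5 tape=.[.]00.0..00   (q0,.)→(q2,0,right)
state=q2 head=-4 tape=.0[0]0.0..00   (q2,0)→(q2,.,left)
state=q2 head=-5 tape=.[0].0.0..00   (q2,0)→(q2,.,left)
state=q2 head=-6 tape=[.]..0.0..00   (q2,.)→(q0,1,right)
state=q0 head=-5 tape=1[.].0.0..00   (q0,.)→(q2,0,right)
state=q2 head=-4 tape=10[.]0.0..00   (q2,.)→(q0,1,right)
state=q0 head=-3 tape=101[0].0..00   (q0,0)→(q1,1,right)
state=q1 head=-2 tape=1011[.]0..00   (q1,.)→(qH,.,right)
state=qH head=-1 tape=1011.[0]..00
The non-blank tape span at halt is 1011.0..00.

1011.0..00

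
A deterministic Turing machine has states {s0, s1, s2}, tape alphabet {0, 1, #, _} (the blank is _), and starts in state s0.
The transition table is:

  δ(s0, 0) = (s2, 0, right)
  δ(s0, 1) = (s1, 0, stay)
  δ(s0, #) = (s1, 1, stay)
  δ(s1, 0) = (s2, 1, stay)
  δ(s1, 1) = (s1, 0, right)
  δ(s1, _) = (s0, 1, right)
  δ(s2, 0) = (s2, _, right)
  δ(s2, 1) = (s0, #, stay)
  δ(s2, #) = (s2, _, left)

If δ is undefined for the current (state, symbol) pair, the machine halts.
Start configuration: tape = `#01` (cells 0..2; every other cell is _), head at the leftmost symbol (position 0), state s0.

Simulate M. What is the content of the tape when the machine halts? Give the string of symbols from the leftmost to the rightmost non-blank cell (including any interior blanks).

0001

state=s0 head=0 tape=[#]01__   (s0,#)→(s1,1,stay)
state=s1 head=0 tape=[1]01__   (s1,1)→(s1,0,right)
state=s1 head=1 tape=0[0]1__   (s1,0)→(s2,1,stay)
state=s2 head=1 tape=0[1]1__   (s2,1)→(s0,#,stay)
state=s0 head=1 tape=0[#]1__   (s0,#)→(s1,1,stay)
state=s1 head=1 tape=0[1]1__   (s1,1)→(s1,0,right)
state=s1 head=2 tape=00[1]__   (s1,1)→(s1,0,right)
state=s1 head=3 tape=000[_]_   (s1,_)→(s0,1,right)
state=s0 head=4 tape=0001[_]
The non-blank tape span at halt is 0001.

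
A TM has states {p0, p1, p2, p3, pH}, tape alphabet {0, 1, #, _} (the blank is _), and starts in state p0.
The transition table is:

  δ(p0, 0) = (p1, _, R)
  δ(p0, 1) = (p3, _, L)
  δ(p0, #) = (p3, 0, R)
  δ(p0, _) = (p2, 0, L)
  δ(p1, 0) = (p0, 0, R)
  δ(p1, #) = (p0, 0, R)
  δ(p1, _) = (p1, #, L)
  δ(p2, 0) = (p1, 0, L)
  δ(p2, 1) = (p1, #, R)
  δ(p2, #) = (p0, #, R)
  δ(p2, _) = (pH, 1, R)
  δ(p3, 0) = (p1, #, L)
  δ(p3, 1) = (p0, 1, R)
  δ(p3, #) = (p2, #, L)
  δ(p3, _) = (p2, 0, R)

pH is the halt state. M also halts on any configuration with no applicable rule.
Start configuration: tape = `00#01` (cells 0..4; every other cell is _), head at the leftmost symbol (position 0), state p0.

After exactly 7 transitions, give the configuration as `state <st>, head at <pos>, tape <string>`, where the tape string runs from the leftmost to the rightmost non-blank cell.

state p0, head at 5, tape 0001

state=p0 head=0 tape=[0]0#01_   (p0,0)→(p1,_,R)
state=p1 head=1 tape=_[0]#01_   (p1,0)→(p0,0,R)
state=p0 head=2 tape=_0[#]01_   (p0,#)→(p3,0,R)
state=p3 head=3 tape=_00[0]1_   (p3,0)→(p1,#,L)
state=p1 head=2 tape=_0[0]#1_   (p1,0)→(p0,0,R)
state=p0 head=3 tape=_00[#]1_   (p0,#)→(p3,0,R)
state=p3 head=4 tape=_000[1]_   (p3,1)→(p0,1,R)
state=p0 head=5 tape=_0001[_]
After 7 steps: state p0, head at 5, tape 0001.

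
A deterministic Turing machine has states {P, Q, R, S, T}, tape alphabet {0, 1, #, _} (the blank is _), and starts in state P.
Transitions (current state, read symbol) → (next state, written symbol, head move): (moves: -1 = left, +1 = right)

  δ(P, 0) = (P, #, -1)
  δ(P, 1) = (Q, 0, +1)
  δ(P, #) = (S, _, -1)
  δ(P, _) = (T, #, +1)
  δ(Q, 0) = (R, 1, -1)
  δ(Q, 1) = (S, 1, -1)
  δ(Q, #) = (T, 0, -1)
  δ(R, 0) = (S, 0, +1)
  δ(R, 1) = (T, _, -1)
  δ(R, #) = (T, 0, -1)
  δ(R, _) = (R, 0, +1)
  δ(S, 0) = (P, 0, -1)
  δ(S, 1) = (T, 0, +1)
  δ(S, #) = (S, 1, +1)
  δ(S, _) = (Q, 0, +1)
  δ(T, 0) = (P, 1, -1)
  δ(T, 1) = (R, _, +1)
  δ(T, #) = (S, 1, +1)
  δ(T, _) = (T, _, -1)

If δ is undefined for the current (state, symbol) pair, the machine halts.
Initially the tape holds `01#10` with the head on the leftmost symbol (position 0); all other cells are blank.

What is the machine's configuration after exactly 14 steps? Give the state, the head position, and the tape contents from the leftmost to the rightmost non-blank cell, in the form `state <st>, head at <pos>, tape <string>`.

P | _[0]1#10   read 0 → write #, move -1, go to P
P | [_]#1#10   read _ → write #, move +1, go to T
T | #[#]1#10   read # → write 1, move +1, go to S
S | #1[1]#10   read 1 → write 0, move +1, go to T
T | #10[#]10   read # → write 1, move +1, go to S
S | #101[1]0   read 1 → write 0, move +1, go to T
T | #1010[0]   read 0 → write 1, move -1, go to P
P | #101[0]1   read 0 → write #, move -1, go to P
P | #10[1]#1   read 1 → write 0, move +1, go to Q
Q | #100[#]1   read # → write 0, move -1, go to T
T | #10[0]01   read 0 → write 1, move -1, go to P
P | #1[0]101   read 0 → write #, move -1, go to P
P | #[1]#101   read 1 → write 0, move +1, go to Q
Q | #0[#]101   read # → write 0, move -1, go to T
T | #[0]0101
After 14 steps: state T, head at 0, tape #00101.

state T, head at 0, tape #00101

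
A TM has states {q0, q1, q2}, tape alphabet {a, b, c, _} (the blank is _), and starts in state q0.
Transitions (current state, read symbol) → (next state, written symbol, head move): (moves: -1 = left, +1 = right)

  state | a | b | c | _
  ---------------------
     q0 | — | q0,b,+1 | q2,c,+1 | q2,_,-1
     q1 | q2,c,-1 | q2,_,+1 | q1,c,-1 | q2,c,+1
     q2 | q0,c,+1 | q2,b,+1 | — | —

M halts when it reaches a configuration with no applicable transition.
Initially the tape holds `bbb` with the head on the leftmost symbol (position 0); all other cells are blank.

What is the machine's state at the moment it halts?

state=q0 head=0 tape=[b]bb_   (q0,b)→(q0,b,+1)
state=q0 head=1 tape=b[b]b_   (q0,b)→(q0,b,+1)
state=q0 head=2 tape=bb[b]_   (q0,b)→(q0,b,+1)
state=q0 head=3 tape=bbb[_]   (q0,_)→(q2,_,-1)
state=q2 head=2 tape=bb[b]_   (q2,b)→(q2,b,+1)
state=q2 head=3 tape=bbb[_]
No transition is defined for (q2, _); M halts in state q2.

q2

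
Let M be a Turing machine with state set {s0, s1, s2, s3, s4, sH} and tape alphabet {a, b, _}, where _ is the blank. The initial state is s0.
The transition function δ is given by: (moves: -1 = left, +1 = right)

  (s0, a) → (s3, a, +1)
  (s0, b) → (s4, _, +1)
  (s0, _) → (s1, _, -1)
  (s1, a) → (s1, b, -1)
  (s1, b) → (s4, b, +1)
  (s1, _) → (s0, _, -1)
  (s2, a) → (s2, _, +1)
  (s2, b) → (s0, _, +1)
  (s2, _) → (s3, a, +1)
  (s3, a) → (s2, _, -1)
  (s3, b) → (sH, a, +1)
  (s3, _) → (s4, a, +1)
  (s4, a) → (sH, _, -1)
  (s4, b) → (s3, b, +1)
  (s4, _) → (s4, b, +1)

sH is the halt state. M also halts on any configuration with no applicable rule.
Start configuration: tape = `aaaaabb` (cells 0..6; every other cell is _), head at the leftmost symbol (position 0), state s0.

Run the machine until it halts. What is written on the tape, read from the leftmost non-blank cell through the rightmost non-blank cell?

aab

s0 | [a]aaaabb   read a → write a, move +1, go to s3
s3 | a[a]aaabb   read a → write _, move -1, go to s2
s2 | [a]_aaabb   read a → write _, move +1, go to s2
s2 | _[_]aaabb   read _ → write a, move +1, go to s3
s3 | _a[a]aabb   read a → write _, move -1, go to s2
s2 | _[a]_aabb   read a → write _, move +1, go to s2
s2 | __[_]aabb   read _ → write a, move +1, go to s3
s3 | __a[a]abb   read a → write _, move -1, go to s2
s2 | __[a]_abb   read a → write _, move +1, go to s2
s2 | ___[_]abb   read _ → write a, move +1, go to s3
s3 | ___a[a]bb   read a → write _, move -1, go to s2
s2 | ___[a]_bb   read a → write _, move +1, go to s2
s2 | ____[_]bb   read _ → write a, move +1, go to s3
s3 | ____a[b]b   read b → write a, move +1, go to sH
sH | ____aa[b]
The non-blank tape span at halt is aab.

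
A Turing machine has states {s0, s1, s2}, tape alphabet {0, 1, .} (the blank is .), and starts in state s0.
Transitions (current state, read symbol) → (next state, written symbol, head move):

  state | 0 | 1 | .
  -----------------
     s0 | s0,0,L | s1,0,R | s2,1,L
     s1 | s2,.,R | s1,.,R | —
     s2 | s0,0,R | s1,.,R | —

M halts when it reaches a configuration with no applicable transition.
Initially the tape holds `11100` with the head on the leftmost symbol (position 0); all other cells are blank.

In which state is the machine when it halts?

s1

s0 | [1]1100..   read 1 → write 0, move R, go to s1
s1 | 0[1]100..   read 1 → write ., move R, go to s1
s1 | 0.[1]00..   read 1 → write ., move R, go to s1
s1 | 0..[0]0..   read 0 → write ., move R, go to s2
s2 | 0...[0]..   read 0 → write 0, move R, go to s0
s0 | 0...0[.].   read . → write 1, move L, go to s2
s2 | 0...[0]1.   read 0 → write 0, move R, go to s0
s0 | 0...0[1].   read 1 → write 0, move R, go to s1
s1 | 0...00[.]
No transition is defined for (s1, .); M halts in state s1.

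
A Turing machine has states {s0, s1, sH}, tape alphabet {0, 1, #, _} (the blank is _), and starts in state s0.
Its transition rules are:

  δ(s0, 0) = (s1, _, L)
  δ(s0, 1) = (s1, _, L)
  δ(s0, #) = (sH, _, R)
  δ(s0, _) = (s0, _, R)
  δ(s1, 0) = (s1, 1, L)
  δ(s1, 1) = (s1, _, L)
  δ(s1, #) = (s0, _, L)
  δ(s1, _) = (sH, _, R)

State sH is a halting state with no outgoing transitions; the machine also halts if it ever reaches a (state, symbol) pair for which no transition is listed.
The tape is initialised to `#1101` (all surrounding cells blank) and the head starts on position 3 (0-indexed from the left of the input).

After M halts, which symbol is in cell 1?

state=s0 head=3 tape=_#11[0]1   (s0,0)→(s1,_,L)
state=s1 head=2 tape=_#1[1]_1   (s1,1)→(s1,_,L)
state=s1 head=1 tape=_#[1]__1   (s1,1)→(s1,_,L)
state=s1 head=0 tape=_[#]___1   (s1,#)→(s0,_,L)
state=s0 head=-1 tape=[_]____1   (s0,_)→(s0,_,R)
state=s0 head=0 tape=_[_]___1   (s0,_)→(s0,_,R)
state=s0 head=1 tape=__[_]__1   (s0,_)→(s0,_,R)
state=s0 head=2 tape=___[_]_1   (s0,_)→(s0,_,R)
state=s0 head=3 tape=____[_]1   (s0,_)→(s0,_,R)
state=s0 head=4 tape=_____[1]   (s0,1)→(s1,_,L)
state=s1 head=3 tape=____[_]_   (s1,_)→(sH,_,R)
state=sH head=4 tape=_____[_]
Cell 1 holds _ when M halts.

_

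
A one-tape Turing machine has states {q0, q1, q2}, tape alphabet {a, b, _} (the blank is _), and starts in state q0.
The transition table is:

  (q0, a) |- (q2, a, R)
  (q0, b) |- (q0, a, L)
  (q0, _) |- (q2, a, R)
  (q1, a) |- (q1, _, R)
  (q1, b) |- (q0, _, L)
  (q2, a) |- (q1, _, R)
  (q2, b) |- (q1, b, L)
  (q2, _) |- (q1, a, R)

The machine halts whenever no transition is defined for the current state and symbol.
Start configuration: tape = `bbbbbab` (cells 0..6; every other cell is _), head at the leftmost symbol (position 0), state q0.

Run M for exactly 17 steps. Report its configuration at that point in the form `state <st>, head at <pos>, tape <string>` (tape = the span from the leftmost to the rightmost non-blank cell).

state q0, head at 5, tape aaaaaa

q0 | _[b]bbbbab   read b → write a, move L, go to q0
q0 | [_]abbbbab   read _ → write a, move R, go to q2
q2 | a[a]bbbbab   read a → write _, move R, go to q1
q1 | a_[b]bbbab   read b → write _, move L, go to q0
q0 | a[_]_bbbab   read _ → write a, move R, go to q2
q2 | aa[_]bbbab   read _ → write a, move R, go to q1
q1 | aaa[b]bbab   read b → write _, move L, go to q0
q0 | aa[a]_bbab   read a → write a, move R, go to q2
q2 | aaa[_]bbab   read _ → write a, move R, go to q1
q1 | aaaa[b]bab   read b → write _, move L, go to q0
q0 | aaa[a]_bab   read a → write a, move R, go to q2
q2 | aaaa[_]bab   read _ → write a, move R, go to q1
q1 | aaaaa[b]ab   read b → write _, move L, go to q0
q0 | aaaa[a]_ab   read a → write a, move R, go to q2
q2 | aaaaa[_]ab   read _ → write a, move R, go to q1
q1 | aaaaaa[a]b   read a → write _, move R, go to q1
q1 | aaaaaa_[b]   read b → write _, move L, go to q0
q0 | aaaaaa[_]_
After 17 steps: state q0, head at 5, tape aaaaaa.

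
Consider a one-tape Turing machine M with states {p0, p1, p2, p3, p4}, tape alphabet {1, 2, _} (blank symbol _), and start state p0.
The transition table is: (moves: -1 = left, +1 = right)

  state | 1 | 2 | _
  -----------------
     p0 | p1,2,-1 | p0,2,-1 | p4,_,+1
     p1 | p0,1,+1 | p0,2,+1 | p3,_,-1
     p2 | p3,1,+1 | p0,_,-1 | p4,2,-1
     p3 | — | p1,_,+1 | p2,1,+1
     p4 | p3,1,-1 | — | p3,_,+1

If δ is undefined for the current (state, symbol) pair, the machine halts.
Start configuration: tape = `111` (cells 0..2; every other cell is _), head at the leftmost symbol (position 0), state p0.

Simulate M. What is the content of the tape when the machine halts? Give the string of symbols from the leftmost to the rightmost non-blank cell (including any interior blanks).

state=p0 head=0 tape=___[1]11   (p0,1)→(p1,2,-1)
state=p1 head=-1 tape=__[_]211   (p1,_)→(p3,_,-1)
state=p3 head=-2 tape=_[_]_211   (p3,_)→(p2,1,+1)
state=p2 head=-1 tape=_1[_]211   (p2,_)→(p4,2,-1)
state=p4 head=-2 tape=_[1]2211   (p4,1)→(p3,1,-1)
state=p3 head=-3 tape=[_]12211   (p3,_)→(p2,1,+1)
state=p2 head=-2 tape=1[1]2211   (p2,1)→(p3,1,+1)
state=p3 head=-1 tape=11[2]211   (p3,2)→(p1,_,+1)
state=p1 head=0 tape=11_[2]11   (p1,2)→(p0,2,+1)
state=p0 head=1 tape=11_2[1]1   (p0,1)→(p1,2,-1)
state=p1 head=0 tape=11_[2]21   (p1,2)→(p0,2,+1)
state=p0 head=1 tape=11_2[2]1   (p0,2)→(p0,2,-1)
state=p0 head=0 tape=11_[2]21   (p0,2)→(p0,2,-1)
state=p0 head=-1 tape=11[_]221   (p0,_)→(p4,_,+1)
state=p4 head=0 tape=11_[2]21
The non-blank tape span at halt is 11_221.

11_221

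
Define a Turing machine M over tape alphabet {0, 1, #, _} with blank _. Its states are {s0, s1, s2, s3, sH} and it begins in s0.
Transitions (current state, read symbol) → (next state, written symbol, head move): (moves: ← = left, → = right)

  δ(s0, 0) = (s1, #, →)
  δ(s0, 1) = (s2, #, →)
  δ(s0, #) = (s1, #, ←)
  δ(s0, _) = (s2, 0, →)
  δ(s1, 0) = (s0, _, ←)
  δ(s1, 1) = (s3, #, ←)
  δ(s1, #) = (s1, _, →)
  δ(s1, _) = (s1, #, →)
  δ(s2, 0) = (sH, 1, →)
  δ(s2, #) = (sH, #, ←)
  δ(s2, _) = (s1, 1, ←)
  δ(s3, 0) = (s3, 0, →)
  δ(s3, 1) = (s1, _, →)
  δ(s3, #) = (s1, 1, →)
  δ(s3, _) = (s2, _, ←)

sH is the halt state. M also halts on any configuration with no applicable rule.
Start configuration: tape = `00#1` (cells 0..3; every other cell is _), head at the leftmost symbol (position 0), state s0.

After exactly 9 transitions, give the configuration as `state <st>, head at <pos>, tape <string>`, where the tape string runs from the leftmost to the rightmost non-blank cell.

state s2, head at 1, tape #_#_#

state=s0 head=0 tape=_[0]0#1   (s0,0)→(s1,#,→)
state=s1 head=1 tape=_#[0]#1   (s1,0)→(s0,_,←)
state=s0 head=0 tape=_[#]_#1   (s0,#)→(s1,#,←)
state=s1 head=-1 tape=[_]#_#1   (s1,_)→(s1,#,→)
state=s1 head=0 tape=#[#]_#1   (s1,#)→(s1,_,→)
state=s1 head=1 tape=#_[_]#1   (s1,_)→(s1,#,→)
state=s1 head=2 tape=#_#[#]1   (s1,#)→(s1,_,→)
state=s1 head=3 tape=#_#_[1]   (s1,1)→(s3,#,←)
state=s3 head=2 tape=#_#[_]#   (s3,_)→(s2,_,←)
state=s2 head=1 tape=#_[#]_#
After 9 steps: state s2, head at 1, tape #_#_#.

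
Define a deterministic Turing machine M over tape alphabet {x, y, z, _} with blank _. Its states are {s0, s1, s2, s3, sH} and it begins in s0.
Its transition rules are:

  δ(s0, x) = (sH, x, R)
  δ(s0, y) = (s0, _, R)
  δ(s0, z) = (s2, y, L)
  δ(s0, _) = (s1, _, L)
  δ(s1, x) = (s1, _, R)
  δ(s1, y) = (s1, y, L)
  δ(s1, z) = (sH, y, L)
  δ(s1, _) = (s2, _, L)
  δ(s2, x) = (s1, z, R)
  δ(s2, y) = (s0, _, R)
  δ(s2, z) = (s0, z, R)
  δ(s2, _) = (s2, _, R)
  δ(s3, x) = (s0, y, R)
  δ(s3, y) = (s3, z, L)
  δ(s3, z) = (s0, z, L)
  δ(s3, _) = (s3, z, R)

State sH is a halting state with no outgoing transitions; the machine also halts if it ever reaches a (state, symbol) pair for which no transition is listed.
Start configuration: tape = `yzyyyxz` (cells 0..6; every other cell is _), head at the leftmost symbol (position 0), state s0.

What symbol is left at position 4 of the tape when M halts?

_

state=s0 head=0 tape=[y]zyyyxz   (s0,y)→(s0,_,R)
state=s0 head=1 tape=_[z]yyyxz   (s0,z)→(s2,y,L)
state=s2 head=0 tape=[_]yyyyxz   (s2,_)→(s2,_,R)
state=s2 head=1 tape=_[y]yyyxz   (s2,y)→(s0,_,R)
state=s0 head=2 tape=__[y]yyxz   (s0,y)→(s0,_,R)
state=s0 head=3 tape=___[y]yxz   (s0,y)→(s0,_,R)
state=s0 head=4 tape=____[y]xz   (s0,y)→(s0,_,R)
state=s0 head=5 tape=_____[x]z   (s0,x)→(sH,x,R)
state=sH head=6 tape=_____x[z]
Cell 4 holds _ when M halts.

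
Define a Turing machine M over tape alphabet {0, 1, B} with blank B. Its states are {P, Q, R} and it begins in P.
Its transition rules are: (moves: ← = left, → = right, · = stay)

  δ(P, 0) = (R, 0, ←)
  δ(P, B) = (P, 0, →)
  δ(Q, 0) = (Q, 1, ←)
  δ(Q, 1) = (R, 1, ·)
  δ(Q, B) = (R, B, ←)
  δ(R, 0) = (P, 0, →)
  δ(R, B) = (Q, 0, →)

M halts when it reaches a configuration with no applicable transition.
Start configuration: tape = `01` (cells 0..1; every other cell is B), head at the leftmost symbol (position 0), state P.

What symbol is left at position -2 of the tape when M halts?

P | BBB[0]1   read 0 → write 0, move ←, go to R
R | BB[B]01   read B → write 0, move →, go to Q
Q | BB0[0]1   read 0 → write 1, move ←, go to Q
Q | BB[0]11   read 0 → write 1, move ←, go to Q
Q | B[B]111   read B → write B, move ←, go to R
R | [B]B111   read B → write 0, move →, go to Q
Q | 0[B]111   read B → write B, move ←, go to R
R | [0]B111   read 0 → write 0, move →, go to P
P | 0[B]111   read B → write 0, move →, go to P
P | 00[1]11
Cell -2 holds 0 when M halts.

0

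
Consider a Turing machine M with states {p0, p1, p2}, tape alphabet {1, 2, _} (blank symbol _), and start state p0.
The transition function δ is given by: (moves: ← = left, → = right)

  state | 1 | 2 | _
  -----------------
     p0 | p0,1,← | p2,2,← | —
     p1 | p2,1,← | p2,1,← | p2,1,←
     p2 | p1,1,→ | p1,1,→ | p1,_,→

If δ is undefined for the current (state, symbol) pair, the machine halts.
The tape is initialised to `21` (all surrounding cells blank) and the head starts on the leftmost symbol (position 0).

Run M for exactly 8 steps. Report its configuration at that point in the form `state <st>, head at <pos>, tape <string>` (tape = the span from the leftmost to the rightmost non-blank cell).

state=p0 head=0 tape=_[2]1   (p0,2)→(p2,2,←)
state=p2 head=-1 tape=[_]21   (p2,_)→(p1,_,→)
state=p1 head=0 tape=_[2]1   (p1,2)→(p2,1,←)
state=p2 head=-1 tape=[_]11   (p2,_)→(p1,_,→)
state=p1 head=0 tape=_[1]1   (p1,1)→(p2,1,←)
state=p2 head=-1 tape=[_]11   (p2,_)→(p1,_,→)
state=p1 head=0 tape=_[1]1   (p1,1)→(p2,1,←)
state=p2 head=-1 tape=[_]11   (p2,_)→(p1,_,→)
state=p1 head=0 tape=_[1]1
After 8 steps: state p1, head at 0, tape 11.

state p1, head at 0, tape 11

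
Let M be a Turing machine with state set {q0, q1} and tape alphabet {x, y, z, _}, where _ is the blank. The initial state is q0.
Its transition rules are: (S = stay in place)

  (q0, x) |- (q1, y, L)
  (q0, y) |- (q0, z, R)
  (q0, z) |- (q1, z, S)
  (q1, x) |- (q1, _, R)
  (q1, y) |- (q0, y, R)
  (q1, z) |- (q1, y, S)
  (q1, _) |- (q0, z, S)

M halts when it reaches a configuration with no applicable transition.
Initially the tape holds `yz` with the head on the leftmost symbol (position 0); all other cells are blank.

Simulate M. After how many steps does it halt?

state=q0 head=0 tape=[y]z_   (q0,y)→(q0,z,R)
state=q0 head=1 tape=z[z]_   (q0,z)→(q1,z,S)
state=q1 head=1 tape=z[z]_   (q1,z)→(q1,y,S)
state=q1 head=1 tape=z[y]_   (q1,y)→(q0,y,R)
state=q0 head=2 tape=zy[_]
M halts after 4 transitions.

4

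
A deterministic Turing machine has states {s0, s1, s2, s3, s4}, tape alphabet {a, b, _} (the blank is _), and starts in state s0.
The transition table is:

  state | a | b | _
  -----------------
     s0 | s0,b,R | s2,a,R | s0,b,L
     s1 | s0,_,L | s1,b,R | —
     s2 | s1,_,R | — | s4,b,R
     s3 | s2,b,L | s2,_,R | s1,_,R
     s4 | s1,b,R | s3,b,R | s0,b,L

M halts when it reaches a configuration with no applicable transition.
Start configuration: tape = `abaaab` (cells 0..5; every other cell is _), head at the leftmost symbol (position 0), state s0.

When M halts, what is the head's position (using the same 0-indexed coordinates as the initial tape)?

6

state=s0 head=0 tape=[a]baaab_   (s0,a)→(s0,b,R)
state=s0 head=1 tape=b[b]aaab_   (s0,b)→(s2,a,R)
state=s2 head=2 tape=ba[a]aab_   (s2,a)→(s1,_,R)
state=s1 head=3 tape=ba_[a]ab_   (s1,a)→(s0,_,L)
state=s0 head=2 tape=ba[_]_ab_   (s0,_)→(s0,b,L)
state=s0 head=1 tape=b[a]b_ab_   (s0,a)→(s0,b,R)
state=s0 head=2 tape=bb[b]_ab_   (s0,b)→(s2,a,R)
state=s2 head=3 tape=bba[_]ab_   (s2,_)→(s4,b,R)
state=s4 head=4 tape=bbab[a]b_   (s4,a)→(s1,b,R)
state=s1 head=5 tape=bbabb[b]_   (s1,b)→(s1,b,R)
state=s1 head=6 tape=bbabbb[_]
At halt the head is at cell 6.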